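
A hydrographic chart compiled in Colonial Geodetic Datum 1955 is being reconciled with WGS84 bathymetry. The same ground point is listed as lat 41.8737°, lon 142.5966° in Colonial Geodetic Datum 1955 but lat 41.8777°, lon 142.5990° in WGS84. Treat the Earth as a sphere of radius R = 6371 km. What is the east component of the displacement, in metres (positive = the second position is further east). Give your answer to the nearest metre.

ΔE = 199 m

Δφ = 41.8777° − 41.8737° = +0.0040°; Δλ = 142.5990° − 142.5966° = +0.0024°.
1° along a meridian = πR/180 = 111195 m.
ΔN = Δφ × 111195 = 444.8 m; ΔE = Δλ × 111195 × cos(41.8737°) = +0.0024 × 111195 × 0.744618 = 198.7 m.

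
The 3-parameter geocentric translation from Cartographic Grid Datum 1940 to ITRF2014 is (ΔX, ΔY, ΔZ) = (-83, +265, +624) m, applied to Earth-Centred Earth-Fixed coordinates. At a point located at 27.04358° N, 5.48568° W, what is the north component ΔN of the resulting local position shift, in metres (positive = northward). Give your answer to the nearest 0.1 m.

ΔN = 604.9 m

At φ = 27.04358°, λ = -5.48568°: sin φ = 0.454668, cos φ = 0.890661, sin λ = -0.095597, cos λ = 0.995420.
ΔN = −sin φ cos λ·ΔX − sin φ sin λ·ΔY + cos φ·ΔZ = −(0.454668)(0.995420)(-83) − (0.454668)(-0.095597)(265) + (0.890661)(624) = 604.86 m.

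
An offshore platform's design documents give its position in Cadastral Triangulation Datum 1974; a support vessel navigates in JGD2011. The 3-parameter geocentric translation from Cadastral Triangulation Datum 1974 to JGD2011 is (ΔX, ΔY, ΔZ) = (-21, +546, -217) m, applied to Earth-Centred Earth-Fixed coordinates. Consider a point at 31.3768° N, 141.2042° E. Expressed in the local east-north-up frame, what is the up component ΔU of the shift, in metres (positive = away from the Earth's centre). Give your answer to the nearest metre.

ΔU = 193 m

At φ = 31.3768°, λ = 141.2042°: sin φ = 0.520664, cos φ = 0.853762, sin λ = 0.626547, cos λ = -0.779384.
ΔU = cos φ cos λ·ΔX + cos φ sin λ·ΔY + sin φ·ΔZ = (0.853762)(-0.779384)(-21) + (0.853762)(0.626547)(546) + (0.520664)(-217) = 193.06 m.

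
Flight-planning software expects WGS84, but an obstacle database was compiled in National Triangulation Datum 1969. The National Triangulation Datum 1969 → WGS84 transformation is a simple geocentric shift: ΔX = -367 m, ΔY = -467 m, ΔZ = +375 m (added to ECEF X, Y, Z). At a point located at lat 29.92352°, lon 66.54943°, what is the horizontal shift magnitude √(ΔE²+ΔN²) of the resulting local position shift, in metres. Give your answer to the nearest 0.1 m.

The local east axis at (φ, λ) is (−sin λ, cos λ, 0), so ΔE = −sin(66.54943°)·(-367) + cos(66.54943°)·(-467) = 150.84 m.
The local north axis is (−sin φ cos λ, −sin φ sin λ, cos φ), giving ΔN = 72.856 + 213.718 + 325.010 = 611.58 m.
Horizontal magnitude = √(ΔE² + ΔN²) = √(150.84² + 611.58²) = 629.91 m.

629.9 m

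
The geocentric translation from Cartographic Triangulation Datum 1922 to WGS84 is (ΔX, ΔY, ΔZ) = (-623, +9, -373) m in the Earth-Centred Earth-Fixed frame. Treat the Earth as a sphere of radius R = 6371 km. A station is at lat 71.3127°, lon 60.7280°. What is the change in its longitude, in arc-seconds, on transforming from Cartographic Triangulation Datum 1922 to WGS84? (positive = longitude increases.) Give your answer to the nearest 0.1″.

sin φ = 0.947281, cos φ = 0.320403, sin λ = 0.872308, cos λ = 0.488956.
East component: ΔE = −sin λ·ΔX + cos λ·ΔY = −(0.872308)(-623) + (0.488956)(9) = 547.85 m.
1° of latitude spans πR/180 = 111195 m; at latitude φ, 1° of longitude spans that × cos φ = 35627.2 m, so Δλ = 547.85 / 35627.2 × 3600 = 55.358″.

Δλ = 55.4″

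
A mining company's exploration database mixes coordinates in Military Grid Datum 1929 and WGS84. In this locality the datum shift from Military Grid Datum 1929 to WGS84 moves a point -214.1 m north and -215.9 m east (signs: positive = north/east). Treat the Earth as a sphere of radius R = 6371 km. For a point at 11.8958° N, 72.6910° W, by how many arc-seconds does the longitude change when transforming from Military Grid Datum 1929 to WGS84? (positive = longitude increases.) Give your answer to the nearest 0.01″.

At latitude 11.8958°, cos φ = 0.978524.
One radian of longitude at latitude φ spans R cos φ, so Δλ = ΔE / (R cos φ) = -215.9 / (6371000 × 0.978524) = -3.4632e-05 rad = -7.143″.

Δλ = -7.14″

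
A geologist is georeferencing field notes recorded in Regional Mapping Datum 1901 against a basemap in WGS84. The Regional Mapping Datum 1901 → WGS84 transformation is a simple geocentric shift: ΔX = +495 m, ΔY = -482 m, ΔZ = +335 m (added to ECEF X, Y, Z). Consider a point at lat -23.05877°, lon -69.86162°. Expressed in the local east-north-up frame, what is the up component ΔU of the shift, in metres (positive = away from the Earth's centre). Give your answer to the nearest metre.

At φ = -23.05877°, λ = -69.86162°: sin φ = -0.391675, cos φ = 0.920104, sin λ = -0.938864, cos λ = 0.344289.
ΔU = cos φ cos λ·ΔX + cos φ sin λ·ΔY + sin φ·ΔZ = (0.920104)(0.344289)(495) + (0.920104)(-0.938864)(-482) + (-0.391675)(335) = 441.97 m.

ΔU = 442 m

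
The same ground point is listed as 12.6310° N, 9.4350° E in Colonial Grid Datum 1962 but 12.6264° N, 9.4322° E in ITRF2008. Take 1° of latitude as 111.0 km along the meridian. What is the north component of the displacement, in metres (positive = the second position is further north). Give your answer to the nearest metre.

Δφ = 12.6264° − 12.6310° = -0.0046°; Δλ = 9.4322° − 9.4350° = -0.0028°.
ΔN = Δφ × 111000 = -510.6 m; ΔE = Δλ × 111000 × cos(12.6310°) = -0.0028 × 111000 × 0.975799 = -303.3 m.

ΔN = -511 m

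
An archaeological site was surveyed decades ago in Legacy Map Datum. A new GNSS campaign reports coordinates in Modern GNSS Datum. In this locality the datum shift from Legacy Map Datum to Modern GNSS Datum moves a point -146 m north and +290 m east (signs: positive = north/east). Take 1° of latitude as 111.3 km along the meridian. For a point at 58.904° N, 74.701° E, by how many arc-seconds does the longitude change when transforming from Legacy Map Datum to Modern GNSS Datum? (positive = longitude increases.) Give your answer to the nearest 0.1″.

Δλ = 18.2″

At latitude 58.904°, cos φ = 0.516474.
1° of longitude at this latitude = 111.3 × cos φ = 57.48 km, so Δλ = 290.0 / 57483.5 = 0.0050449° = 18.162″.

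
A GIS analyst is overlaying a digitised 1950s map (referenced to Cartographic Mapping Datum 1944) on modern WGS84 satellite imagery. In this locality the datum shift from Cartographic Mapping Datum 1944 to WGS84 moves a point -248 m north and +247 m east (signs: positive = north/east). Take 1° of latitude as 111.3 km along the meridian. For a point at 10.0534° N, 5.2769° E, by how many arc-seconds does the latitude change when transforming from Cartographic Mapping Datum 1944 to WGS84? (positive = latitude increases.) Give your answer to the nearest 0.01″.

1° of latitude = 111.3 km, so Δφ = -248.0 / 111300 = -0.0022282° = -8.022″.

Δφ = -8.02″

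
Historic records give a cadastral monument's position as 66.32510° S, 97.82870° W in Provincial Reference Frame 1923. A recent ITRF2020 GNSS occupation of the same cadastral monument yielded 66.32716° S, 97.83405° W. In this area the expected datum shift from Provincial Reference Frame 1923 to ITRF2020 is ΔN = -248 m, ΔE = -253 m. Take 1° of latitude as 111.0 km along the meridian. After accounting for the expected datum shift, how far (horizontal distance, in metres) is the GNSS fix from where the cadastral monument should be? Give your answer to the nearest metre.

Observed coordinate differences: Δφ = -0.00206°, Δλ = -0.00535°.
Converting to metres (1° lat = 111000 m, cos φ = 0.401547): observed ΔN = -228.7 m, observed ΔE = -238.5 m.
Subtracting the expected shift leaves a residual of -228.7 − (-248) = 19.3 m north and -238.5 − (-253) = 14.5 m east.
Residual distance = √(19.3² + 14.5²) = 24.2 m.

24 m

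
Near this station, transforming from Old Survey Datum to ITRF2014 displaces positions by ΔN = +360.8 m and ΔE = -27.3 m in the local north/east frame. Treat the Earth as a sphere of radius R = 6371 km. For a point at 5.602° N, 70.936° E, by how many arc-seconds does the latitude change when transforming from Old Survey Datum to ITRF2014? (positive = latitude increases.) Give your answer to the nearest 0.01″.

Δφ = 11.68″

On a sphere of radius R, 1 rad of latitude = R, so Δφ = ΔN / R = 360.8 / 6371000 = 5.6632e-05 rad = 11.681″.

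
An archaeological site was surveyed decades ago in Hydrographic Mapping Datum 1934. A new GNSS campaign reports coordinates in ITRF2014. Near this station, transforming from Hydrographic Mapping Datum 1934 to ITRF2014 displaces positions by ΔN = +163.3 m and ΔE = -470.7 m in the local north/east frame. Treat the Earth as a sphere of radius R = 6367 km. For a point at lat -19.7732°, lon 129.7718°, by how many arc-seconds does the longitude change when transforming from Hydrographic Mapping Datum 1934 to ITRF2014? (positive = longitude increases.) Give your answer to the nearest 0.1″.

Δλ = -16.2″

At latitude -19.7732°, cos φ = 0.941039.
One radian of longitude at latitude φ spans R cos φ, so Δλ = ΔE / (R cos φ) = -470.7 / (6367000 × 0.941039) = -7.8560e-05 rad = -16.204″.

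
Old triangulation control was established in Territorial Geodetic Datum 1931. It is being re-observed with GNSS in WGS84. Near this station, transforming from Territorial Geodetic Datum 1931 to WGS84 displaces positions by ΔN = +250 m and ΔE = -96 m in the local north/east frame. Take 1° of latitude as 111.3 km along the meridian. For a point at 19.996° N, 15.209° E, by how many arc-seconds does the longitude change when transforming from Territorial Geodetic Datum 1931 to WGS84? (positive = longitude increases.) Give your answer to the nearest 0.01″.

Δλ = -3.30″

At latitude 19.996°, cos φ = 0.939716.
1° of longitude at this latitude = 111.3 × cos φ = 104.59 km, so Δλ = -96.0 / 104590.4 = -0.0009179° = -3.304″.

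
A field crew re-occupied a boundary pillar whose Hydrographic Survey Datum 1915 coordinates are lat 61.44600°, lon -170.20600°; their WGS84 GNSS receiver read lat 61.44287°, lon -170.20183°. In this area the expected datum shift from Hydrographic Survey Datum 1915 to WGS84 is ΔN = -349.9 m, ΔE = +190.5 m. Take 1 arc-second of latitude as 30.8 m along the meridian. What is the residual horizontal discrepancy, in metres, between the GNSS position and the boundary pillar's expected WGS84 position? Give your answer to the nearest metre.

31 m

Observed coordinate differences: Δφ = -0.00313°, Δλ = +0.00417°.
Converting to metres (1° lat = 110880 m, cos φ = 0.477987): observed ΔN = -347.1 m, observed ΔE = 221.0 m.
Subtracting the expected shift leaves a residual of -347.1 − (-349.9) = 2.8 m north and 221.0 − (190.5) = 30.5 m east.
Residual distance = √(2.8² + 30.5²) = 30.6 m.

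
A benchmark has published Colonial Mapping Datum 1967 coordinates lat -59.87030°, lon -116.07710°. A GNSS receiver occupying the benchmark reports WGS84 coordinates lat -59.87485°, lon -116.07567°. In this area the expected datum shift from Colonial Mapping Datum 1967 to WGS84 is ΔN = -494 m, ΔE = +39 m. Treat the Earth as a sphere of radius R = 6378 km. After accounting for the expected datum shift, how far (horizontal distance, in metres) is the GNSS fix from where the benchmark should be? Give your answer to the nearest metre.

Observed coordinate differences: Δφ = -0.00455°, Δλ = +0.00143°.
Converting to metres (1° lat = 111317 m, cos φ = 0.501959): observed ΔN = -506.5 m, observed ΔE = 79.9 m.
Subtracting the expected shift leaves a residual of -506.5 − (-494) = -12.5 m north and 79.9 − (39) = 40.9 m east.
Residual distance = √((-12.5)² + 40.9²) = 42.8 m.

43 m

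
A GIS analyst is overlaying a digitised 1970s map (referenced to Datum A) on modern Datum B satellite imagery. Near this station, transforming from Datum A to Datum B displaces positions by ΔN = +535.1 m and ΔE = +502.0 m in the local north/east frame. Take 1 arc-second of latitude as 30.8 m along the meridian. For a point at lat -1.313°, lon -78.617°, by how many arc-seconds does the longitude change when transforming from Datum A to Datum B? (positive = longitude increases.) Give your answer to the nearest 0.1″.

Δλ = 16.3″

At latitude -1.313°, cos φ = 0.999737.
1″ of longitude at this latitude = 30.80 × cos φ = 30.7919 m, so Δλ = 502.0 / 30.7919 = 16.303″.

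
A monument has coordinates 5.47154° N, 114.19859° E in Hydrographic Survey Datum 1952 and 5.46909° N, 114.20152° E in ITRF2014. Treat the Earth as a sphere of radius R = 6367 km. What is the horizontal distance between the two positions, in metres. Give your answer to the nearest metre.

Δφ = 5.46909° − 5.47154° = -0.00245°; Δλ = 114.20152° − 114.19859° = +0.00293°.
1° along a meridian = πR/180 = 111125 m.
ΔN = Δφ × 111125 = -272.3 m; ΔE = Δλ × 111125 × cos(5.47154°) = +0.00293 × 111125 × 0.995444 = 324.1 m.
Distance = √(ΔE² + ΔN²) = √(324.1² + (-272.3)²) = 423.3 m.

423 m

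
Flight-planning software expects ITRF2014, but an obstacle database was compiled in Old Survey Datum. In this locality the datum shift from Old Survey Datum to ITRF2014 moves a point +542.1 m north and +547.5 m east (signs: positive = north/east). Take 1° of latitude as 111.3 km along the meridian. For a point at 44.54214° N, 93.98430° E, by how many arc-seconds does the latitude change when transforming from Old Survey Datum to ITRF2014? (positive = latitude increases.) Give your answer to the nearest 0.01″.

Δφ = 17.53″

1° of latitude = 111.3 km, so Δφ = 542.1 / 111300 = 0.0048706° = 17.534″.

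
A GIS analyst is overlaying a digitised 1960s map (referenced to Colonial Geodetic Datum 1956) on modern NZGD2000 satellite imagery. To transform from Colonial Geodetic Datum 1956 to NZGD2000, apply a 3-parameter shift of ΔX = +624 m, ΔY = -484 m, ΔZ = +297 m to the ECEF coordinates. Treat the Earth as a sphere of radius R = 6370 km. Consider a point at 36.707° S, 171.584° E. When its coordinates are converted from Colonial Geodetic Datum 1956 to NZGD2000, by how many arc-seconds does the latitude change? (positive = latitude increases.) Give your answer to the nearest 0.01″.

Δφ = -5.61″

sin φ = -0.597723, cos φ = 0.801703, sin λ = 0.146359, cos λ = -0.989232.
North component: ΔN = −sin φ cos λ·ΔX − sin φ sin λ·ΔY + cos φ·ΔZ = −(-0.597723)(-0.989232)(624) − (-0.597723)(0.146359)(-484) + (0.801703)(297) = -173.20 m.
1° of latitude spans πR/180 = 111177 m, so Δφ = -173.20 / 111177 × 3600 = -5.608″.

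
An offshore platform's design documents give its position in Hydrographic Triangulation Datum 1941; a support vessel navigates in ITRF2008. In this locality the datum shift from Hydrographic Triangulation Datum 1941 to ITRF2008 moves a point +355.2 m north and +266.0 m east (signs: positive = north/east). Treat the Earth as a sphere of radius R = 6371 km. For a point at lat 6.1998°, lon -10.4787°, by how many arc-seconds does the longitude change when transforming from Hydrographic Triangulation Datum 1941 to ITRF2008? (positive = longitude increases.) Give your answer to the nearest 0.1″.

At latitude 6.1998°, cos φ = 0.994151.
One radian of longitude at latitude φ spans R cos φ, so Δλ = ΔE / (R cos φ) = 266.0 / (6371000 × 0.994151) = 4.1997e-05 rad = 8.663″.

Δλ = 8.7″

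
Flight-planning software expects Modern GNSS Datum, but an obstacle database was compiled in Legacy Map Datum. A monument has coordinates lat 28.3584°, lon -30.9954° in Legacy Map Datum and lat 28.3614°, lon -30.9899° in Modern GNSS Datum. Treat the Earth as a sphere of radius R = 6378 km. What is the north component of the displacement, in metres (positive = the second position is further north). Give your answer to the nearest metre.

ΔN = 334 m

Δφ = 28.3614° − 28.3584° = +0.0030°; Δλ = -30.9899° − -30.9954° = +0.0055°.
1° along a meridian = πR/180 = 111317 m.
ΔN = Δφ × 111317 = 334.0 m; ΔE = Δλ × 111317 × cos(28.3584°) = +0.0055 × 111317 × 0.879994 = 538.8 m.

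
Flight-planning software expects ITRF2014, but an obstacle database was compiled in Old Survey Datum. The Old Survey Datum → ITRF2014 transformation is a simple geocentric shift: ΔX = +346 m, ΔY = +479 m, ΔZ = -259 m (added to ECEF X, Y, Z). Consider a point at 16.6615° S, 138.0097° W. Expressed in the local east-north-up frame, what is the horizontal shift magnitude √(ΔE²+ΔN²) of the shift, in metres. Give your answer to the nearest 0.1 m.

The local east axis at (φ, λ) is (−sin λ, cos λ, 0), so ΔE = −sin(-138.0097°)·346 + cos(-138.0097°)·479 = -124.54 m.
The local north axis is (−sin φ cos λ, −sin φ sin λ, cos φ), giving ΔN = -73.734 − 91.879 − 248.126 = -413.74 m.
Horizontal magnitude = √(ΔE² + ΔN²) = √((-124.54)² + (-413.74)²) = 432.08 m.

432.1 m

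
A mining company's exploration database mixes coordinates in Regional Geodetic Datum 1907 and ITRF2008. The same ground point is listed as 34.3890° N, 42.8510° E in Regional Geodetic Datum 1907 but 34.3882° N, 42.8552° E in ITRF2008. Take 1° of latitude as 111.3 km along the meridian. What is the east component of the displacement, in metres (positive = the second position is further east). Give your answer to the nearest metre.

ΔE = 386 m

Δφ = 34.3882° − 34.3890° = -0.0008°; Δλ = 42.8552° − 42.8510° = +0.0042°.
ΔN = Δφ × 111300 = -89.0 m; ΔE = Δλ × 111300 × cos(34.3890°) = +0.0042 × 111300 × 0.825222 = 385.8 m.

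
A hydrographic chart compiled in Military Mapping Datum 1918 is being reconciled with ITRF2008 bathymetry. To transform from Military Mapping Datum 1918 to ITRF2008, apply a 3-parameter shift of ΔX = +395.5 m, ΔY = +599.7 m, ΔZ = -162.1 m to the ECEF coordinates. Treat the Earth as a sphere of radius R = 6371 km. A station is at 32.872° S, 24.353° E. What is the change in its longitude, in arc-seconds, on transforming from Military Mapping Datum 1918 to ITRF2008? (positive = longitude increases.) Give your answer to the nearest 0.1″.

sin φ = -0.542764, cos φ = 0.839885, sin λ = 0.412357, cos λ = 0.911022.
East component: ΔE = −sin λ·ΔX + cos λ·ΔY = −(0.412357)(395.5) + (0.911022)(599.7) = 383.25 m.
1° of latitude spans πR/180 = 111195 m; at latitude φ, 1° of longitude spans that × cos φ = 93391.0 m, so Δλ = 383.25 / 93391.0 × 3600 = 14.773″.

Δλ = 14.8″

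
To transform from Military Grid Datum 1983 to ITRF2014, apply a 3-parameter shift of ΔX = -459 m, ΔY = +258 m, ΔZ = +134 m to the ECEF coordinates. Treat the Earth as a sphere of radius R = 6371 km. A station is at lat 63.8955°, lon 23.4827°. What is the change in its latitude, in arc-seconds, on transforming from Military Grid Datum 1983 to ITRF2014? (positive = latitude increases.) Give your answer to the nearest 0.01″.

Δφ = 11.16″

sin φ = 0.897993, cos φ = 0.440010, sin λ = 0.398472, cos λ = 0.917180.
North component: ΔN = −sin φ cos λ·ΔX − sin φ sin λ·ΔY + cos φ·ΔZ = −(0.897993)(0.917180)(-459) − (0.897993)(0.398472)(258) + (0.440010)(134) = 344.68 m.
1° of latitude spans πR/180 = 111195 m, so Δφ = 344.68 / 111195 × 3600 = 11.159″.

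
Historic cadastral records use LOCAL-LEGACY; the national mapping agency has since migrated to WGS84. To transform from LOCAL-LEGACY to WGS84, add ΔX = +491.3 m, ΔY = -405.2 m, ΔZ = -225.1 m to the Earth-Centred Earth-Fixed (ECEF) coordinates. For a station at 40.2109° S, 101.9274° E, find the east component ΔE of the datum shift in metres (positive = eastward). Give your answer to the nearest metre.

The local east axis at (φ, λ) is (−sin λ, cos λ, 0), so ΔE = −sin(101.9274°)·491.3 + cos(101.9274°)·(-405.2) = -396.95 m.

ΔE = -397 m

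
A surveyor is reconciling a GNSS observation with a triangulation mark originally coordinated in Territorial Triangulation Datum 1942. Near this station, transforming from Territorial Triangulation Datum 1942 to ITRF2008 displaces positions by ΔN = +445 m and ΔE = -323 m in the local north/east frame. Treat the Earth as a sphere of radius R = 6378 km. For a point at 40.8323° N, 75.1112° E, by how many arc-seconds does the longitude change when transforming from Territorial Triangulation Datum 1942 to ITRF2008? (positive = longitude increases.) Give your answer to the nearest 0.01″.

Δλ = -13.81″

At latitude 40.8323°, cos φ = 0.756627.
One radian of longitude at latitude φ spans R cos φ, so Δλ = ΔE / (R cos φ) = -323.0 / (6378000 × 0.756627) = -6.6932e-05 rad = -13.806″.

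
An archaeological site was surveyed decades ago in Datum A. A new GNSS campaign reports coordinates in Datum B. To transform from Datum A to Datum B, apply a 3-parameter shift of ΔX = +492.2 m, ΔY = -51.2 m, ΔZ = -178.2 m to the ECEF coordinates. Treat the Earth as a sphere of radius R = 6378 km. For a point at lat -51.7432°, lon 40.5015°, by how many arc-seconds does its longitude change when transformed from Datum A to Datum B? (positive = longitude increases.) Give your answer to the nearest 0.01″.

sin φ = -0.785243, cos φ = 0.619187, sin λ = 0.649468, cos λ = 0.760389.
East component: ΔE = −sin λ·ΔX + cos λ·ΔY = −(0.649468)(492.2) + (0.760389)(-51.2) = -358.60 m.
1° of latitude spans πR/180 = 111317 m; at latitude φ, 1° of longitude spans that × cos φ = 68926.1 m, so Δλ = -358.60 / 68926.1 × 3600 = -18.730″.

Δλ = -18.73″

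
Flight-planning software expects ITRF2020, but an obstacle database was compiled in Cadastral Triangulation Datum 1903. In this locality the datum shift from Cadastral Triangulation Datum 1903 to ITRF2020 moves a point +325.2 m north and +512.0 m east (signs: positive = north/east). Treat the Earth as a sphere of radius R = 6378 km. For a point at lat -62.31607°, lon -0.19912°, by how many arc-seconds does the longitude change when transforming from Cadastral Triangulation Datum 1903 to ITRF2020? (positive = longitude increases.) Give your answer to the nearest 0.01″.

Δλ = 35.64″

At latitude -62.31607°, cos φ = 0.464594.
One radian of longitude at latitude φ spans R cos φ, so Δλ = ΔE / (R cos φ) = 512.0 / (6378000 × 0.464594) = 1.7279e-04 rad = 35.640″.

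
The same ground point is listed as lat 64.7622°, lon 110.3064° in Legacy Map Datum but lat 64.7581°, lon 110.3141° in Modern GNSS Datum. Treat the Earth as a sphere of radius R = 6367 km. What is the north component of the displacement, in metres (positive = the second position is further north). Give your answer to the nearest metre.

Δφ = 64.7581° − 64.7622° = -0.0041°; Δλ = 110.3141° − 110.3064° = +0.0077°.
1° along a meridian = πR/180 = 111125 m.
ΔN = Δφ × 111125 = -455.6 m; ΔE = Δλ × 111125 × cos(64.7622°) = +0.0077 × 111125 × 0.426376 = 364.8 m.

ΔN = -456 m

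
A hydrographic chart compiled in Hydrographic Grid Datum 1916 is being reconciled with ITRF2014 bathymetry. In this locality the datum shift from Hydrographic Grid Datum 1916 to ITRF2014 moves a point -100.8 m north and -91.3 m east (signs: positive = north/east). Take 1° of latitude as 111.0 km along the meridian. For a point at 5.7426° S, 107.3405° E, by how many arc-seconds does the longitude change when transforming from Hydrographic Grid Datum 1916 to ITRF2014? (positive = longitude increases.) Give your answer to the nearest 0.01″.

At latitude -5.7426°, cos φ = 0.994981.
1° of longitude at this latitude = 111.0 × cos φ = 110.44 km, so Δλ = -91.3 / 110442.9 = -0.0008267° = -2.976″.

Δλ = -2.98″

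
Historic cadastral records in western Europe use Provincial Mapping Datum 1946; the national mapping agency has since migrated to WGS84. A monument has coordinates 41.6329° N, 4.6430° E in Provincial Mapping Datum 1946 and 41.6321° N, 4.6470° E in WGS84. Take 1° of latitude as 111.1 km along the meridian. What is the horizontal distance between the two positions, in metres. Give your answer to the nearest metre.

Δφ = 41.6321° − 41.6329° = -0.0008°; Δλ = 4.6470° − 4.6430° = +0.0040°.
ΔN = Δφ × 111100 = -88.9 m; ΔE = Δλ × 111100 × cos(41.6329°) = +0.0040 × 111100 × 0.747417 = 332.2 m.
Distance = √(ΔE² + ΔN²) = √(332.2² + (-88.9)²) = 343.8 m.

344 m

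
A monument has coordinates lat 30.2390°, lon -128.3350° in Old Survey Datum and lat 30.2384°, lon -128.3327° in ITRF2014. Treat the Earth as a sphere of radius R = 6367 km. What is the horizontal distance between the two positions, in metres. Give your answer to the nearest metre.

Δφ = 30.2384° − 30.2390° = -0.0006°; Δλ = -128.3327° − -128.3350° = +0.0023°.
1° along a meridian = πR/180 = 111125 m.
ΔN = Δφ × 111125 = -66.7 m; ΔE = Δλ × 111125 × cos(30.2390°) = +0.0023 × 111125 × 0.863932 = 220.8 m.
Distance = √(ΔE² + ΔN²) = √(220.8² + (-66.7)²) = 230.7 m.

231 m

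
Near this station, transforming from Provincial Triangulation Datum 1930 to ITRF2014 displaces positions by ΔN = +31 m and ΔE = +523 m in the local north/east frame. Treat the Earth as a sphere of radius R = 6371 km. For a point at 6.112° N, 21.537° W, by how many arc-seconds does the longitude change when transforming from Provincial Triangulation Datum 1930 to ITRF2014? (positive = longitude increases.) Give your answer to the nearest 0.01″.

Δλ = 17.03″

At latitude 6.112°, cos φ = 0.994316.
One radian of longitude at latitude φ spans R cos φ, so Δλ = ΔE / (R cos φ) = 523.0 / (6371000 × 0.994316) = 8.2560e-05 rad = 17.029″.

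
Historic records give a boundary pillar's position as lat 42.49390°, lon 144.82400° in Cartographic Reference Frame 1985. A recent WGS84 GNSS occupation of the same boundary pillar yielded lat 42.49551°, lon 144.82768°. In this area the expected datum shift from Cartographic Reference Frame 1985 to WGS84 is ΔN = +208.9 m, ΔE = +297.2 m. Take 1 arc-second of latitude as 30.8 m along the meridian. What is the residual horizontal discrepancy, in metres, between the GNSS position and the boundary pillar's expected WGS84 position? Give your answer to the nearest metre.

Observed coordinate differences: Δφ = +0.00161°, Δλ = +0.00368°.
Converting to metres (1° lat = 110880 m, cos φ = 0.737349): observed ΔN = 178.5 m, observed ΔE = 300.9 m.
Subtracting the expected shift leaves a residual of 178.5 − (208.9) = -30.4 m north and 300.9 − (297.2) = 3.7 m east.
Residual distance = √((-30.4)² + 3.7²) = 30.6 m.

31 m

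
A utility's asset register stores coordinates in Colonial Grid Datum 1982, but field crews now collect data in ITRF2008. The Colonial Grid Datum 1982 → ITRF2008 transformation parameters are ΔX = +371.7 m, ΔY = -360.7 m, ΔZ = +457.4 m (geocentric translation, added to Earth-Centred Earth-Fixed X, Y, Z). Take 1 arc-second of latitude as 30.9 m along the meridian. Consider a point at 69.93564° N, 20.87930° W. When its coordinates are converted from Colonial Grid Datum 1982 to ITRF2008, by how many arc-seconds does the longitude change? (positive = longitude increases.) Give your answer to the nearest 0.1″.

Δλ = -19.3″

sin φ = 0.939308, cos φ = 0.343075, sin λ = -0.356400, cos λ = 0.934333.
East component: ΔE = −sin λ·ΔX + cos λ·ΔY = −(-0.356400)(371.7) + (0.934333)(-360.7) = -204.54 m.
1° of latitude spans 3600 × 30.90 = 111240 m; at latitude φ, 1° of longitude spans that × cos φ = 38163.7 m, so Δλ = -204.54 / 38163.7 × 3600 = -19.294″.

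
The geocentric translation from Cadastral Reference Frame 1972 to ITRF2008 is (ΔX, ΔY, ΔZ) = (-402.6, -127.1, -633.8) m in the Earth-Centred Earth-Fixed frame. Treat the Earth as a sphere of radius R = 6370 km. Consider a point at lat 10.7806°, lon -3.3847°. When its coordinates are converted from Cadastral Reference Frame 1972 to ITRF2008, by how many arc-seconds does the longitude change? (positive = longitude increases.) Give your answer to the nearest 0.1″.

sin φ = 0.187049, cos φ = 0.982351, sin λ = -0.059040, cos λ = 0.998256.
East component: ΔE = −sin λ·ΔX + cos λ·ΔY = −(-0.059040)(-402.6) + (0.998256)(-127.1) = -150.65 m.
1° of latitude spans πR/180 = 111177 m; at latitude φ, 1° of longitude spans that × cos φ = 109215.3 m, so Δλ = -150.65 / 109215.3 × 3600 = -4.966″.

Δλ = -5.0″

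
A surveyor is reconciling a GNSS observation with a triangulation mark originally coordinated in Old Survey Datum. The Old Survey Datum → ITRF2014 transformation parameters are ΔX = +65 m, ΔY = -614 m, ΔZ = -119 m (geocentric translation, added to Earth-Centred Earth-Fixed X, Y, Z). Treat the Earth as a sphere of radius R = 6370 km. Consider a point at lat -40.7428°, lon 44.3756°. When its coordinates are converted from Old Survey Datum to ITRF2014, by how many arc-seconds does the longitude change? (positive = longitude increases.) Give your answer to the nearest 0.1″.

sin φ = -0.652665, cos φ = 0.757647, sin λ = 0.699359, cos λ = 0.714771.
East component: ΔE = −sin λ·ΔX + cos λ·ΔY = −(0.699359)(65) + (0.714771)(-614) = -484.33 m.
1° of latitude spans πR/180 = 111177 m; at latitude φ, 1° of longitude spans that × cos φ = 84233.3 m, so Δλ = -484.33 / 84233.3 × 3600 = -20.699″.

Δλ = -20.7″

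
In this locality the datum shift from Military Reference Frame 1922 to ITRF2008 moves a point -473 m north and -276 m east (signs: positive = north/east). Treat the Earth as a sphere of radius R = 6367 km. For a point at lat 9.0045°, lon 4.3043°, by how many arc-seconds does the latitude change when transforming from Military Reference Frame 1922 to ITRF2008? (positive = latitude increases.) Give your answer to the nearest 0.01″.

Δφ = -15.32″

On a sphere of radius R, 1 rad of latitude = R, so Δφ = ΔN / R = -473.0 / 6367000 = -7.4289e-05 rad = -15.323″.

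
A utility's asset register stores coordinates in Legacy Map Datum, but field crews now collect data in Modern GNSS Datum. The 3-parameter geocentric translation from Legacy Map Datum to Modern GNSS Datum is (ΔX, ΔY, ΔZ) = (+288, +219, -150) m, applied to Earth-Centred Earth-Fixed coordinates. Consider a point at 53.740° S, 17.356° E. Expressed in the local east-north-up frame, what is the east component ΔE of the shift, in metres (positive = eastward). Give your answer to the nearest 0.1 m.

The local east axis at (φ, λ) is (−sin λ, cos λ, 0), so ΔE = −sin(17.356°)·288 + cos(17.356°)·219 = 123.12 m.

ΔE = 123.1 m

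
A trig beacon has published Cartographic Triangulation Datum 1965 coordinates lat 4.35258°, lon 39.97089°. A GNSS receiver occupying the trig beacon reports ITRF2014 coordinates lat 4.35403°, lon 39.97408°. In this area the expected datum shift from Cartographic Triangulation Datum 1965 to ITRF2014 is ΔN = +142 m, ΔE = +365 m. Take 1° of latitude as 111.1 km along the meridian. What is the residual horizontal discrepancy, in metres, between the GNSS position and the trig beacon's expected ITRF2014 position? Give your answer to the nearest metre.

Observed coordinate differences: Δφ = +0.00145°, Δλ = +0.00319°.
Converting to metres (1° lat = 111100 m, cos φ = 0.997116): observed ΔN = 161.1 m, observed ΔE = 353.4 m.
Subtracting the expected shift leaves a residual of 161.1 − (142) = 19.1 m north and 353.4 − (365) = -11.6 m east.
Residual distance = √(19.1² + (-11.6)²) = 22.3 m.

22 m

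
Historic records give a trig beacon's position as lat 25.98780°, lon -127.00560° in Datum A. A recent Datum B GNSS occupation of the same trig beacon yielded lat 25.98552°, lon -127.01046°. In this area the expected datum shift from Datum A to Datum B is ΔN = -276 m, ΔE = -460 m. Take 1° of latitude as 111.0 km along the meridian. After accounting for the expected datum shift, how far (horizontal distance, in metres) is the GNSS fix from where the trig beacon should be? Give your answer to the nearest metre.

Observed coordinate differences: Δφ = -0.00228°, Δλ = -0.00486°.
Converting to metres (1° lat = 111000 m, cos φ = 0.898887): observed ΔN = -253.1 m, observed ΔE = -484.9 m.
Subtracting the expected shift leaves a residual of -253.1 − (-276) = 22.9 m north and -484.9 − (-460) = -24.9 m east.
Residual distance = √(22.9² + (-24.9)²) = 33.9 m.

34 m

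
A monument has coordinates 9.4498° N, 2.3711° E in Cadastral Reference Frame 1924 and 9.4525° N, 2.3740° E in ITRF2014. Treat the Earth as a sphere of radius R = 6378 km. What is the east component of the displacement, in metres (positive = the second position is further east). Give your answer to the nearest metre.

Δφ = 9.4525° − 9.4498° = +0.0027°; Δλ = 2.3740° − 2.3711° = +0.0029°.
1° along a meridian = πR/180 = 111317 m.
ΔN = Δφ × 111317 = 300.6 m; ΔE = Δλ × 111317 × cos(9.4498°) = +0.0029 × 111317 × 0.986430 = 318.4 m.

ΔE = 318 m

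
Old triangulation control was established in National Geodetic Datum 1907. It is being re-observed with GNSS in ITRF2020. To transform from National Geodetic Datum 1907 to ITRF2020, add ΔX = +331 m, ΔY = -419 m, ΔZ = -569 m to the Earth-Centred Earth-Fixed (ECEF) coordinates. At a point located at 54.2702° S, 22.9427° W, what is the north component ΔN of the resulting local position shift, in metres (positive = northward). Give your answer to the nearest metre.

At φ = -54.2702°, λ = -22.9427°: sin φ = -0.811780, cos φ = 0.583964, sin λ = -0.389810, cos λ = 0.920895.
ΔN = −sin φ cos λ·ΔX − sin φ sin λ·ΔY + cos φ·ΔZ = −(-0.811780)(0.920895)(331) − (-0.811780)(-0.389810)(-419) + (0.583964)(-569) = 47.76 m.

ΔN = 48 m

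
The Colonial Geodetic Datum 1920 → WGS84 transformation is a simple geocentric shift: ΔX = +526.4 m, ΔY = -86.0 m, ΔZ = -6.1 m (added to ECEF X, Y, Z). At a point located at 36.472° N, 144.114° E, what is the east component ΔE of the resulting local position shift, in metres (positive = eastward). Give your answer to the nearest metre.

ΔE = -239 m

At φ = 36.472°, λ = 144.114°: sin φ = 0.594430, cos φ = 0.804147, sin λ = 0.586174, cos λ = -0.810185.
ΔE = −sin λ·ΔX + cos λ·ΔY = −(0.586174)·(526.4) + (-0.810185)·(-86.0) = -238.89 m.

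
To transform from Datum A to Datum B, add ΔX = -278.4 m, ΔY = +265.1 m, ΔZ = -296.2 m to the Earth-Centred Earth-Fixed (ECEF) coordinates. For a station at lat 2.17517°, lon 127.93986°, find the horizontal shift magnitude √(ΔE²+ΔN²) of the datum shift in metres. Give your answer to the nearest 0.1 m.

315.5 m

At φ = 2.17517°, λ = 127.93986°: sin φ = 0.037955, cos φ = 0.999279, sin λ = 0.788657, cos λ = -0.614834.
ΔE = −sin λ·ΔX + cos λ·ΔY = −(0.788657)·(-278.4) + (-0.614834)·(265.1) = 56.57 m.
ΔN = −sin φ cos λ·ΔX − sin φ sin λ·ΔY + cos φ·ΔZ = −(0.037955)(-0.614834)(-278.4) − (0.037955)(0.788657)(265.1) + (0.999279)(-296.2) = -310.42 m.
Horizontal magnitude = √(ΔE² + ΔN²) = √(56.57² + (-310.42)²) = 315.53 m.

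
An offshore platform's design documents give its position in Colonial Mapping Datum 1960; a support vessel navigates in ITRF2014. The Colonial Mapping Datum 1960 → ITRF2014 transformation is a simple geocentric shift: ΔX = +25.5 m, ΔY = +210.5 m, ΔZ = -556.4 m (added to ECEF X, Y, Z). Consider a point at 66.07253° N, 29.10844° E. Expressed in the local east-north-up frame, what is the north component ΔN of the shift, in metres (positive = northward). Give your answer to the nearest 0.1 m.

ΔN = -339.6 m

At φ = 66.07253°, λ = 29.10844°: sin φ = 0.914060, cos φ = 0.405580, sin λ = 0.486464, cos λ = 0.873701.
ΔN = −sin φ cos λ·ΔX − sin φ sin λ·ΔY + cos φ·ΔZ = −(0.914060)(0.873701)(25.5) − (0.914060)(0.486464)(210.5) + (0.405580)(-556.4) = -339.63 m.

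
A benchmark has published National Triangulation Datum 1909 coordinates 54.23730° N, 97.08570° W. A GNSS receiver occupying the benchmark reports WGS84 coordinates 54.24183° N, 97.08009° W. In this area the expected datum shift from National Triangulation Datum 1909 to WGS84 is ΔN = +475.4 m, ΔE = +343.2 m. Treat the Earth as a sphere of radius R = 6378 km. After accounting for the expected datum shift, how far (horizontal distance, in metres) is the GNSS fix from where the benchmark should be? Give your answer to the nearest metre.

Observed coordinate differences: Δφ = +0.00453°, Δλ = +0.00561°.
Converting to metres (1° lat = 111317 m, cos φ = 0.584430): observed ΔN = 504.3 m, observed ΔE = 365.0 m.
Subtracting the expected shift leaves a residual of 504.3 − (475.4) = 28.9 m north and 365.0 − (343.2) = 21.8 m east.
Residual distance = √(28.9² + 21.8²) = 36.2 m.

36 m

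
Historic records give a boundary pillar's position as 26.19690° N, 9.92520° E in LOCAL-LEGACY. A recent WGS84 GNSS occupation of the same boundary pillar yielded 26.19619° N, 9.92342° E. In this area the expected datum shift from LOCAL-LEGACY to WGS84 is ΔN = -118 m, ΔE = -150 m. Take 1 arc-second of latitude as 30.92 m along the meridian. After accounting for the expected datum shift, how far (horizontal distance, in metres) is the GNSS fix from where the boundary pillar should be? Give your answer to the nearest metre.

Observed coordinate differences: Δφ = -0.00071°, Δλ = -0.00178°.
Converting to metres (1° lat = 111312 m, cos φ = 0.897282): observed ΔN = -79.0 m, observed ΔE = -177.8 m.
Subtracting the expected shift leaves a residual of -79.0 − (-118) = 39.0 m north and -177.8 − (-150) = -27.8 m east.
Residual distance = √(39.0² + (-27.8)²) = 47.9 m.

48 m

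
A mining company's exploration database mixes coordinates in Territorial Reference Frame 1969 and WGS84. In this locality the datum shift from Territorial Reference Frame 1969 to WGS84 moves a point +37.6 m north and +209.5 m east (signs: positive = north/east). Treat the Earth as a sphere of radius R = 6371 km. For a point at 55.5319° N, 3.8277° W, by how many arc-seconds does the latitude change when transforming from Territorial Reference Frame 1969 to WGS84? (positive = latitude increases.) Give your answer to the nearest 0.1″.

Δφ = 1.2″

On a sphere of radius R, 1 rad of latitude = R, so Δφ = ΔN / R = 37.6 / 6371000 = 5.9017e-06 rad = 1.217″.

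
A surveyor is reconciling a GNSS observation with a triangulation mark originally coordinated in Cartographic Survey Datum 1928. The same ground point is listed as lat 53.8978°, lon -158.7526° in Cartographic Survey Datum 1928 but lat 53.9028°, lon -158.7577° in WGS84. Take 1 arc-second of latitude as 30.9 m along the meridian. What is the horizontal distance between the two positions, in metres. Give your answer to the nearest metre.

649 m

Δφ = 53.9028° − 53.8978° = +0.0050°; Δλ = -158.7577° − -158.7526° = -0.0051°.
1° of latitude = 3600 × 30.90 = 111240 m.
ΔN = Δφ × 111240 = 556.2 m; ΔE = Δλ × 111240 × cos(53.8978°) = -0.0051 × 111240 × 0.589227 = -334.3 m.
Distance = √(ΔE² + ΔN²) = √((-334.3)² + 556.2²) = 648.9 m.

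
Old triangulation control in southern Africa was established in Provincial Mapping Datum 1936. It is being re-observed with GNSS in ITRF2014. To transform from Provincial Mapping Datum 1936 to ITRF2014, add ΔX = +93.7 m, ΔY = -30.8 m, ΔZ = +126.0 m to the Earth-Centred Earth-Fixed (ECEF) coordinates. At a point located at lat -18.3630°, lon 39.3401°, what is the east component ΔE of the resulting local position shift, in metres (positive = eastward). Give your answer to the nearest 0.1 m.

At φ = -18.3630°, λ = 39.3401°: sin φ = -0.315036, cos φ = 0.949080, sin λ = 0.633922, cos λ = 0.773397.
ΔE = −sin λ·ΔX + cos λ·ΔY = −(0.633922)·(93.7) + (0.773397)·(-30.8) = -83.22 m.

ΔE = -83.2 m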